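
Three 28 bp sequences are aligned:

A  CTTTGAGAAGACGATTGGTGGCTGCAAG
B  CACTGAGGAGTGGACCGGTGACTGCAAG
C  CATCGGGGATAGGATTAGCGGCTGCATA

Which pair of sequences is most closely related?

A–B: 8/28 differ, p = 0.286, d = 0.360.
A–C: 10/28 differ, p = 0.357, d = 0.485.
B–C: 12/28 differ, p = 0.429, d = 0.635.
The smallest distance is between A and B.

A and B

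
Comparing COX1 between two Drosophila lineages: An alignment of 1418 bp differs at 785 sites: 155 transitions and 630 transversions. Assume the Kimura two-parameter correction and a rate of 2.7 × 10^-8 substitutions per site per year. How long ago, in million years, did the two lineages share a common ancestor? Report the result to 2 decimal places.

20.23

P = 155/1418 ≈ 0.109309 and Q = 630/1418 ≈ 0.444288.
Under the Kimura two-parameter model, d = −½ ln(1 − 2P − Q) − ¼ ln(1 − 2Q).
1 − 2P − Q = 0.337094, giving −½ ln(0.337094) = 0.543697.
1 − 2Q = 0.111424, giving −¼ ln(0.111424) = 0.548603.
d = 0.543697 + 0.548603 = 1.092300.
Under a molecular clock d = 2μt, so t = d/(2μ) = 1.092300 / (2 × 2.7 × 10^-8) = 20.23 million years.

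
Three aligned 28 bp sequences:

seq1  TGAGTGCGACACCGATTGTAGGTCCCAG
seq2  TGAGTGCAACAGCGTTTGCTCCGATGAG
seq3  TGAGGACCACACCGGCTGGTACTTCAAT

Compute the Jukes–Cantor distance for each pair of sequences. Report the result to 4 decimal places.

d(seq1,seq2) = 0.5565, d(seq1,seq3) = 0.6355, d(seq2,seq3) = 0.7238

seq1–seq2: 11/28 sites differ → p ≈ 0.392857, d = −0.75 ln(1 − 0.523809) = 0.556452 ≈ 0.5565.
seq1–seq3: 12/28 sites differ → p ≈ 0.428571, d = −0.75 ln(1 − 0.571428) = 0.635472 ≈ 0.6355.
seq2–seq3: 13/28 sites differ → p ≈ 0.464286, d = −0.75 ln(1 − 0.619048) = 0.723811 ≈ 0.7238.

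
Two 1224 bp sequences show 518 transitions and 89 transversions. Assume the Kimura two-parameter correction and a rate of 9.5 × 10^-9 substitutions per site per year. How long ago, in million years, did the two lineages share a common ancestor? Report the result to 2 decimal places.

68.25

P = 518/1224 ≈ 0.423203 and Q = 89/1224 ≈ 0.072712.
Under the Kimura two-parameter model, d = −½ ln(1 − 2P − Q) − ¼ ln(1 − 2Q).
1 − 2P − Q = 0.080882, giving −½ ln(0.080882) = 1.257382.
1 − 2Q = 0.854576, giving −¼ ln(0.854576) = 0.039287.
d = 1.257382 + 0.039287 = 1.296669.
Under a molecular clock d = 2μt, so t = d/(2μ) = 1.296669 / (2 × 9.5 × 10^-9) = 68.25 million years.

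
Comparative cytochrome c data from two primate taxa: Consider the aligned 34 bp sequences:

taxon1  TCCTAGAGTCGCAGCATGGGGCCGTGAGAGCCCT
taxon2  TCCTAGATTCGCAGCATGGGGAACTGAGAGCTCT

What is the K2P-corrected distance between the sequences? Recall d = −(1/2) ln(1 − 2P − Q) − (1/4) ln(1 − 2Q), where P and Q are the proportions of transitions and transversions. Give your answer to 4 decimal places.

0.1641

Of 34 sites, 1 differences are transitions and 4 are transversions, so P = 1/34 ≈ 0.029412 and Q = 4/34 ≈ 0.117647.
Under the Kimura two-parameter model, d = −½ ln(1 − 2P − Q) − ¼ ln(1 − 2Q).
1 − 2P − Q = 0.823529, giving −½ ln(0.823529) = 0.097078.
1 − 2Q = 0.764706, giving −¼ ln(0.764706) = 0.067066.
d = 0.097078 + 0.067066 = 0.164144.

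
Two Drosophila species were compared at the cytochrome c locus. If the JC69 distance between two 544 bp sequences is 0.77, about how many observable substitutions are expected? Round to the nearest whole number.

Invert JC69: p = (3/4)(1 − e^(−4d/3)) = 0.75 × (1 − e^(-1.026667)) = 0.75 × (1 − 0.358199) = 0.481351.
Expected differing sites = pL ≈ 0.481351 × 544 = 261.854944 ≈ 262.

262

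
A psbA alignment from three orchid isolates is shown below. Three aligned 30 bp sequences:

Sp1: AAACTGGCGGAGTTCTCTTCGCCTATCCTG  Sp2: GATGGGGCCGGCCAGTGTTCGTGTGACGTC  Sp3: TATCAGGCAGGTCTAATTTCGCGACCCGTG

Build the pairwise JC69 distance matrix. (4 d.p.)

Sp1–Sp2: 17/30 sites differ → p ≈ 0.566667, d = −0.75 ln(1 − 0.755556) = 1.056577 ≈ 1.0566.
Sp1–Sp3: 15/30 sites differ → p = 0.5, d = −0.75 ln(1 − 0.666667) = 0.823960 ≈ 0.8240.
Sp2–Sp3: 14/30 sites differ → p ≈ 0.466667, d = −0.75 ln(1 − 0.622223) = 0.730088 ≈ 0.7301.

d(Sp1,Sp2) = 1.0566, d(Sp1,Sp3) = 0.8240, d(Sp2,Sp3) = 0.7301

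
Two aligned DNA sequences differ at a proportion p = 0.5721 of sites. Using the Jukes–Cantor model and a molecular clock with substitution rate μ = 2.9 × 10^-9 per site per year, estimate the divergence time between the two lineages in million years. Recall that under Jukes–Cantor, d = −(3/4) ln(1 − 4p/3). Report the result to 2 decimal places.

186.06

d = −(3/4) ln(1 − 4p/3) = −0.75 ln(1 − 0.7628) = −0.75 ln(0.2372)
  = −0.75 × (-1.438852) = 1.079139 substitutions/site.
Under a molecular clock d = 2μt, so t = d/(2μ) = 1.079139 / (2 × 2.9 × 10^-9) = 186.06 million years.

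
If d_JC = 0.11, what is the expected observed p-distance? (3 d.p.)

0.102

p = (3/4)(1 − e^(−4d/3)) = 0.75 × (1 − e^(-0.146667)) = 0.75 × (1 − 0.863582) = 0.102314.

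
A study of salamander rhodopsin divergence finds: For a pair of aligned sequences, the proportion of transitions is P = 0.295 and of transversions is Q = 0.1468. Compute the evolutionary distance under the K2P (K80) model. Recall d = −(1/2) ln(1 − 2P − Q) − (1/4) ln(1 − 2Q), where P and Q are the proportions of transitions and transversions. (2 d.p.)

Under the Kimura two-parameter model, d = −½ ln(1 − 2P − Q) − ¼ ln(1 − 2Q).
1 − 2P − Q = 0.2632, giving −½ ln(0.2632) = 0.667421.
1 − 2Q = 0.7064, giving −¼ ln(0.7064) = 0.086893.
d = 0.667421 + 0.086893 = 0.754314.

0.75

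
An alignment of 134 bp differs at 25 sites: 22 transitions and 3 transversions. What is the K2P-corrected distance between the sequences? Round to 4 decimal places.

0.2274

P = 22/134 ≈ 0.164179 and Q = 3/134 ≈ 0.022388.
Under the Kimura two-parameter model, d = −½ ln(1 − 2P − Q) − ¼ ln(1 − 2Q).
1 − 2P − Q = 0.649254, giving −½ ln(0.649254) = 0.215966.
1 − 2Q = 0.955224, giving −¼ ln(0.955224) = 0.011452.
d = 0.215966 + 0.011452 = 0.227418.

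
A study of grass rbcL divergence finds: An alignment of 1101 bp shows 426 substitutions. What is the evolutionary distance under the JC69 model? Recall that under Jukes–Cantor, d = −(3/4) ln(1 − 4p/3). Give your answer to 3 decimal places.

p = 426/1101 ≈ 0.386921.
d = −(3/4) ln(1 − 4p/3) = −0.75 ln(1 − 0.515895) = −0.75 ln(0.484105)
  = −0.75 × (-0.725453) = 0.544090 substitutions/site.

0.544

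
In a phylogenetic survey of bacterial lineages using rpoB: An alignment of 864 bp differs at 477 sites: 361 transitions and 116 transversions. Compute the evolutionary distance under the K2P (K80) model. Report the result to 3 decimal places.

1.830

P = 361/864 ≈ 0.417824 and Q = 116/864 ≈ 0.134259.
Under the Kimura two-parameter model, d = −½ ln(1 − 2P − Q) − ¼ ln(1 − 2Q).
1 − 2P − Q = 0.030093, giving −½ ln(0.030093) = 1.751731.
1 − 2Q = 0.731482, giving −¼ ln(0.731482) = 0.078171.
d = 1.751731 + 0.078171 = 1.829902.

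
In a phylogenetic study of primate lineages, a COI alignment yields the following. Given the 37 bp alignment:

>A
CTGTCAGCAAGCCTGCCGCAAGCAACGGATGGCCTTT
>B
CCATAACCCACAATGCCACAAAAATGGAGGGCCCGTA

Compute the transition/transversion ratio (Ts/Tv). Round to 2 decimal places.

Transitions are A↔G and C↔T; transversions are all other mismatches.
Transitions: 6. Transversions: 13.
R = 6/13 = 0.461538… ≈ 0.46 (to 2 d.p.).

0.46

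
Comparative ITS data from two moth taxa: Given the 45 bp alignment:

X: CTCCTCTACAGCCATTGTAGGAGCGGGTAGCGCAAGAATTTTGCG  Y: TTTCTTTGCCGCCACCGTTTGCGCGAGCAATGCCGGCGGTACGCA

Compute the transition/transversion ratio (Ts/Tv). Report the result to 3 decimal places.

1.750

Transitions are A↔G and C↔T; transversions are all other mismatches.
Transitions: 14. Transversions: 8.
R = 14/8 = 1.750.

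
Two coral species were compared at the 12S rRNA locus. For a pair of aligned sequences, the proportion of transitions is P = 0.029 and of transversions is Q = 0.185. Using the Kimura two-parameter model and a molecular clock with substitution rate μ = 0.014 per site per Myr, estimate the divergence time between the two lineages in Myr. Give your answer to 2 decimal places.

9.10

Under the Kimura two-parameter model, d = −½ ln(1 − 2P − Q) − ¼ ln(1 − 2Q).
1 − 2P − Q = 0.757, giving −½ ln(0.757) = 0.139196.
1 − 2Q = 0.63, giving −¼ ln(0.63) = 0.115509.
d = 0.139196 + 0.115509 = 0.254705.
Under a molecular clock d = 2μt, so t = d/(2μ) = 0.254705 / (2 × 0.014) = 9.10 Myr.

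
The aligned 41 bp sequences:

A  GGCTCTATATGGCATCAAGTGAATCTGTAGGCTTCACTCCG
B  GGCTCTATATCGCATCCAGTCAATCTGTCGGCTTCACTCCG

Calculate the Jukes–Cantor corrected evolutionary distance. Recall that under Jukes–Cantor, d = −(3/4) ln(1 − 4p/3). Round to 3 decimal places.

0.105

The sequences differ at 4 of 41 sites (11, 17, 21, 29), so p = 4/41 ≈ 0.097561.
d = −(3/4) ln(1 − 4p/3) = −0.75 ln(1 − 0.130081) = −0.75 ln(0.869919)
  = −0.75 × (-0.139355) = 0.104516 substitutions/site.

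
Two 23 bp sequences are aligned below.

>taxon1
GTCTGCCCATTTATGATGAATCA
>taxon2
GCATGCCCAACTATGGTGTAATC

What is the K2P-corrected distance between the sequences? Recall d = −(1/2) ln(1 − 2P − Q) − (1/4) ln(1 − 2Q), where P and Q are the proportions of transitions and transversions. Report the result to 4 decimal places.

0.5591

Of 23 sites, 4 differences are transitions and 5 are transversions, so P = 4/23 ≈ 0.173913 and Q = 5/23 ≈ 0.217391.
Under the Kimura two-parameter model, d = −½ ln(1 − 2P − Q) − ¼ ln(1 − 2Q).
1 − 2P − Q = 0.434783, giving −½ ln(0.434783) = 0.416454.
1 − 2Q = 0.565218, giving −¼ ln(0.565218) = 0.142636.
d = 0.416454 + 0.142636 = 0.559090.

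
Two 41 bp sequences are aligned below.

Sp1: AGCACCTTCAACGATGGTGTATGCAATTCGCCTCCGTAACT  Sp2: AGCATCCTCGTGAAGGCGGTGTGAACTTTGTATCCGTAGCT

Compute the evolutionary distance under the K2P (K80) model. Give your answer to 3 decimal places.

0.564

Of 41 sites, 8 differences are transitions and 8 are transversions, so P = 8/41 ≈ 0.195122 and Q = 8/41 ≈ 0.195122.
Under the Kimura two-parameter model, d = −½ ln(1 − 2P − Q) − ¼ ln(1 − 2Q).
1 − 2P − Q = 0.414634, giving −½ ln(0.414634) = 0.440180.
1 − 2Q = 0.609756, giving −¼ ln(0.609756) = 0.123674.
d = 0.440180 + 0.123674 = 0.563854.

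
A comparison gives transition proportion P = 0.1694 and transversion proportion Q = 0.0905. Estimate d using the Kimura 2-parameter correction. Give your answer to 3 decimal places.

Under the Kimura two-parameter model, d = −½ ln(1 − 2P − Q) − ¼ ln(1 − 2Q).
1 − 2P − Q = 0.5707, giving −½ ln(0.5707) = 0.280446.
1 − 2Q = 0.819, giving −¼ ln(0.819) = 0.049918.
d = 0.280446 + 0.049918 = 0.330364.

0.330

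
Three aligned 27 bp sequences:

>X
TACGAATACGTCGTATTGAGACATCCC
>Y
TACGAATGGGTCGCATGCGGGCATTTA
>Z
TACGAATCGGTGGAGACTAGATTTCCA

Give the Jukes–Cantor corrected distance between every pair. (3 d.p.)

X–Y: 10/27 sites differ → p ≈ 0.37037, d = −0.75 ln(1 − 0.493827) = 0.510658 ≈ 0.511.
X–Z: 11/27 sites differ → p ≈ 0.407407, d = −0.75 ln(1 − 0.543209) = 0.587647 ≈ 0.588.
Y–Z: 13/27 sites differ → p ≈ 0.481481, d = −0.75 ln(1 − 0.641975) = 0.770364 ≈ 0.770.

d(X,Y) = 0.511, d(X,Z) = 0.588, d(Y,Z) = 0.770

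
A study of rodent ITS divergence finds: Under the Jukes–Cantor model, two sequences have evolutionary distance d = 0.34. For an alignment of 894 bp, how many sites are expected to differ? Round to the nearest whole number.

244

Invert JC69: p = (3/4)(1 − e^(−4d/3)) = 0.75 × (1 − e^(-0.453333)) = 0.75 × (1 − 0.635506) = 0.273371.
Expected differing sites = pL ≈ 0.273371 × 894 = 244.393674 ≈ 244.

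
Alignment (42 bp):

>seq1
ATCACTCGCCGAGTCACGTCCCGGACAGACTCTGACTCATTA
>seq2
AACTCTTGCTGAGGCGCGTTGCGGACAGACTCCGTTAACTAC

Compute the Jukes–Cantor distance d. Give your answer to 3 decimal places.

The sequences differ at 16 of 42 sites, so p = 16/42 ≈ 0.380952.
d = −(3/4) ln(1 − 4p/3) = −0.75 ln(1 − 0.507936) = −0.75 ln(0.492064)
  = −0.75 × (-0.709146) = 0.531860 substitutions/site.

0.532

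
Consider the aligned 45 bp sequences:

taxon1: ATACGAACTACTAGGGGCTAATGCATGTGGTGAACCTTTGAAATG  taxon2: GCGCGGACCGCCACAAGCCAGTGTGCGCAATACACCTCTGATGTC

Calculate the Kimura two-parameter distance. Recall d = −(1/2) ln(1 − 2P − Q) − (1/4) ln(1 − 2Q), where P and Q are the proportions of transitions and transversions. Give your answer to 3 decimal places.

1.952

Of 45 sites, 20 differences are transitions and 4 are transversions, so P = 20/45 ≈ 0.444444 and Q = 4/45 ≈ 0.088889.
Under the Kimura two-parameter model, d = −½ ln(1 − 2P − Q) − ¼ ln(1 − 2Q).
1 − 2P − Q = 0.022223, giving −½ ln(0.022223) = 1.903314.
1 − 2Q = 0.822222, giving −¼ ln(0.822222) = 0.048936.
d = 1.903314 + 0.048936 = 1.952250.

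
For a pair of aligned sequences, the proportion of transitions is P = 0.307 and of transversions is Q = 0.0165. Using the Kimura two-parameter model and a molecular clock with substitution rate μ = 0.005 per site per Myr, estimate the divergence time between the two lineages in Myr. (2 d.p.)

Under the Kimura two-parameter model, d = −½ ln(1 − 2P − Q) − ¼ ln(1 − 2Q).
1 − 2P − Q = 0.3695, giving −½ ln(0.3695) = 0.497802.
1 − 2Q = 0.967, giving −¼ ln(0.967) = 0.008389.
d = 0.497802 + 0.008389 = 0.506191.
Under a molecular clock d = 2μt, so t = d/(2μ) = 0.506191 / (2 × 0.005) = 50.62 Myr.

50.62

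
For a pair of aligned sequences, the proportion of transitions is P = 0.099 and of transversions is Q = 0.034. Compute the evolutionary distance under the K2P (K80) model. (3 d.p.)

0.150

Under the Kimura two-parameter model, d = −½ ln(1 − 2P − Q) − ¼ ln(1 − 2Q).
1 − 2P − Q = 0.768, giving −½ ln(0.768) = 0.131983.
1 − 2Q = 0.932, giving −¼ ln(0.932) = 0.017606.
d = 0.131983 + 0.017606 = 0.149589.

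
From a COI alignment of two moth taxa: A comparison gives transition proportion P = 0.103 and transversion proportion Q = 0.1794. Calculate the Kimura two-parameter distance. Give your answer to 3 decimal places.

Under the Kimura two-parameter model, d = −½ ln(1 − 2P − Q) − ¼ ln(1 − 2Q).
1 − 2P − Q = 0.6146, giving −½ ln(0.6146) = 0.243392.
1 − 2Q = 0.6412, giving −¼ ln(0.6412) = 0.111103.
d = 0.243392 + 0.111103 = 0.354495.

0.354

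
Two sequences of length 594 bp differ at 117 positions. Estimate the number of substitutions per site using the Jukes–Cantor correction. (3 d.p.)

0.228

p = 117/594 ≈ 0.19697.
d = −(3/4) ln(1 − 4p/3) = −0.75 ln(1 − 0.262627) = −0.75 ln(0.737373)
  = −0.75 × (-0.304661) = 0.228496 substitutions/site.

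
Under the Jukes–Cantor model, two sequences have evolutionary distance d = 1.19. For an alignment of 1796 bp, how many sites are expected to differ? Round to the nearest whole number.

Invert JC69: p = (3/4)(1 − e^(−4d/3)) = 0.75 × (1 − e^(-1.586667)) = 0.75 × (1 − 0.204606) = 0.596546.
Expected differing sites = pL ≈ 0.596546 × 1796 = 1071.396616 ≈ 1071.

1071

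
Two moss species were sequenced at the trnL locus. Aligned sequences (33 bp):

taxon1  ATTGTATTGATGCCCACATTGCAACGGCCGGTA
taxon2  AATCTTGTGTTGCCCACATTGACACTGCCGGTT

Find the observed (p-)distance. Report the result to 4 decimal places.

The sequences differ at 9 of 33 positions (sites 2, 4, 6, 7, 10, 22, 23, 26, 33).
p = 9/33 = 0.272727… ≈ 0.2727 (to 4 d.p.).

0.2727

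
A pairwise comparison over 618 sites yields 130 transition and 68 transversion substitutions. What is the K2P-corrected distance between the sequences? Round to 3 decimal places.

P = 130/618 ≈ 0.210356 and Q = 68/618 ≈ 0.110032.
Under the Kimura two-parameter model, d = −½ ln(1 − 2P − Q) − ¼ ln(1 − 2Q).
1 − 2P − Q = 0.469256, giving −½ ln(0.469256) = 0.378303.
1 − 2Q = 0.779936, giving −¼ ln(0.779936) = 0.062136.
d = 0.378303 + 0.062136 = 0.440439.

0.440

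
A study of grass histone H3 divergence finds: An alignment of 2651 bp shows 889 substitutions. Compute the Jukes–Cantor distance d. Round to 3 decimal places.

0.444

p = 889/2651 ≈ 0.335345.
d = −(3/4) ln(1 − 4p/3) = −0.75 ln(1 − 0.447127) = −0.75 ln(0.552873)
  = −0.75 × (-0.592627) = 0.444470 substitutions/site.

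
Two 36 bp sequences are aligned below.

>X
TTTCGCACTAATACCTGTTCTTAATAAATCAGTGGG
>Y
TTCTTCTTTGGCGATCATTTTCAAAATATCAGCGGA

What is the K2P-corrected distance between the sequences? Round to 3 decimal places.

1.324

Of 36 sites, 14 differences are transitions and 5 are transversions, so P = 14/36 ≈ 0.388889 and Q = 5/36 ≈ 0.138889.
Under the Kimura two-parameter model, d = −½ ln(1 − 2P − Q) − ¼ ln(1 − 2Q).
1 − 2P − Q = 0.083333, giving −½ ln(0.083333) = 1.242455.
1 − 2Q = 0.722222, giving −¼ ln(0.722222) = 0.081356.
d = 1.242455 + 0.081356 = 1.323811.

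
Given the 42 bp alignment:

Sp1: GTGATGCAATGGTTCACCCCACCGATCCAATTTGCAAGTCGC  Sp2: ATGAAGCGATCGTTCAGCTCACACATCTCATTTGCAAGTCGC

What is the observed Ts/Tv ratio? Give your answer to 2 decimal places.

0.67

Transitions are A↔G and C↔T; transversions are all other mismatches.
Transitions: 4. Transversions: 6.
R = 4/6 = 0.666666… ≈ 0.67 (to 2 d.p.).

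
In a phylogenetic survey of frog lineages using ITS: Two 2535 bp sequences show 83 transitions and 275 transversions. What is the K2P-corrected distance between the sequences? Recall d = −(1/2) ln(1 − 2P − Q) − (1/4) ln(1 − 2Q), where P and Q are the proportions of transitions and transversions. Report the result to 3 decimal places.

0.157

P = 83/2535 ≈ 0.032742 and Q = 275/2535 ≈ 0.108481.
Under the Kimura two-parameter model, d = −½ ln(1 − 2P − Q) − ¼ ln(1 − 2Q).
1 − 2P − Q = 0.826035, giving −½ ln(0.826035) = 0.095559.
1 − 2Q = 0.783038, giving −¼ ln(0.783038) = 0.061144.
d = 0.095559 + 0.061144 = 0.156703.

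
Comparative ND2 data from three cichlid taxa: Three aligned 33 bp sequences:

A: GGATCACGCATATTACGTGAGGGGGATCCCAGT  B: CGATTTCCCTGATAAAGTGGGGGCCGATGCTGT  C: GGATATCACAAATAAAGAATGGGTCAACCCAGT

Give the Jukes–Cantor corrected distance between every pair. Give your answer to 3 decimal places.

d(A,B) = 0.780, d(A,C) = 0.497, d(B,C) = 0.559

A–B: 16/33 sites differ → p ≈ 0.484848, d = −0.75 ln(1 − 0.646464) = 0.779827 ≈ 0.780.
A–C: 12/33 sites differ → p ≈ 0.363636, d = −0.75 ln(1 − 0.484848) = 0.497470 ≈ 0.497.
B–C: 13/33 sites differ → p ≈ 0.393939, d = −0.75 ln(1 − 0.525252) = 0.558728 ≈ 0.559.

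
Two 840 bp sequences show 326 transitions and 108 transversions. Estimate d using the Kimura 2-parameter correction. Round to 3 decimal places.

P = 326/840 ≈ 0.388095 and Q = 108/840 ≈ 0.128571.
Under the Kimura two-parameter model, d = −½ ln(1 − 2P − Q) − ¼ ln(1 − 2Q).
1 − 2P − Q = 0.095239, giving −½ ln(0.095239) = 1.175683.
1 − 2Q = 0.742858, giving −¼ ln(0.742858) = 0.074313.
d = 1.175683 + 0.074313 = 1.249996.

1.250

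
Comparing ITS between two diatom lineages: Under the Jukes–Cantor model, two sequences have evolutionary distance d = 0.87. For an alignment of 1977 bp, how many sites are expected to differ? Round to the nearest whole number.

1018

Invert JC69: p = (3/4)(1 − e^(−4d/3)) = 0.75 × (1 − e^(-1.16)) = 0.75 × (1 − 0.313486) = 0.514886.
Expected differing sites = pL ≈ 0.514886 × 1977 = 1017.929622 ≈ 1018.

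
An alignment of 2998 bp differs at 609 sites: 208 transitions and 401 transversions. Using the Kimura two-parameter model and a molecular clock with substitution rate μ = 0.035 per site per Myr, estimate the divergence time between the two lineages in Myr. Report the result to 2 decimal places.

3.38

P = 208/2998 ≈ 0.06938 and Q = 401/2998 ≈ 0.133756.
Under the Kimura two-parameter model, d = −½ ln(1 − 2P − Q) − ¼ ln(1 − 2Q).
1 − 2P − Q = 0.727484, giving −½ ln(0.727484) = 0.159082.
1 − 2Q = 0.732488, giving −¼ ln(0.732488) = 0.077827.
d = 0.159082 + 0.077827 = 0.236909.
Under a molecular clock d = 2μt, so t = d/(2μ) = 0.236909 / (2 × 0.035) = 3.38 Myr.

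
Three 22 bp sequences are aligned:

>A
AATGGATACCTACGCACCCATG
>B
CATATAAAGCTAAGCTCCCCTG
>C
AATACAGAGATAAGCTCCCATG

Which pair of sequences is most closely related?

A–B: 8/22 differ, p = 0.364, d = 0.497.
A–C: 7/22 differ, p = 0.318, d = 0.414.
B–C: 5/22 differ, p = 0.227, d = 0.271.
The smallest distance is between B and C.

B and C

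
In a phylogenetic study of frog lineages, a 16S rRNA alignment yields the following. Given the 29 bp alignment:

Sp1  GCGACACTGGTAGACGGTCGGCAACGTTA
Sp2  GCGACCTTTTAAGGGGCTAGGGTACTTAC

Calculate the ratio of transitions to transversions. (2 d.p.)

Transitions are A↔G and C↔T; transversions are all other mismatches.
Transitions: 2. Transversions: 12.
R = 2/12 = 0.166666… ≈ 0.17 (to 2 d.p.).

0.17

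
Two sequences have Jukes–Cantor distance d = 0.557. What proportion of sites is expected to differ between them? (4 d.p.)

p = (3/4)(1 − e^(−4d/3)) = 0.75 × (1 − e^(-0.742667)) = 0.75 × (1 − 0.475843) = 0.393118.

0.3931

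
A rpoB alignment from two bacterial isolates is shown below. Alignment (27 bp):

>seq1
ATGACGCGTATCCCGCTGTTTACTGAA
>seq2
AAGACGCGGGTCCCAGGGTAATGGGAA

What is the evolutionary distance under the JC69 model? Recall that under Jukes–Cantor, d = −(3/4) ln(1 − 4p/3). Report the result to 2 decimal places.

The sequences differ at 11 of 27 sites, so p = 11/27 ≈ 0.407407.
d = −(3/4) ln(1 − 4p/3) = −0.75 ln(1 − 0.543209) = −0.75 ln(0.456791)
  = −0.75 × (-0.783529) = 0.587647 substitutions/site.

0.59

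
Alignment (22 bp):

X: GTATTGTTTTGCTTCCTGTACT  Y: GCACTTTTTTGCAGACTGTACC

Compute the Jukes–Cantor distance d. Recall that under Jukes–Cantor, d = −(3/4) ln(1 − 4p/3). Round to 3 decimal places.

The sequences differ at 7 of 22 sites (2, 4, 6, 13, 14, 15, 22), so p = 7/22 ≈ 0.318182.
d = −(3/4) ln(1 − 4p/3) = −0.75 ln(1 − 0.424243) = −0.75 ln(0.575757)
  = −0.75 × (-0.552070) = 0.414053 substitutions/site.

0.414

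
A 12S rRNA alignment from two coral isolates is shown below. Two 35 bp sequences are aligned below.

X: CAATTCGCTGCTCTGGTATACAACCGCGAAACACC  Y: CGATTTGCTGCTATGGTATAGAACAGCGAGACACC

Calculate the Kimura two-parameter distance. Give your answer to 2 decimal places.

0.20

Of 35 sites, 3 differences are transitions and 3 are transversions, so P = 3/35 ≈ 0.085714 and Q = 3/35 ≈ 0.085714.
Under the Kimura two-parameter model, d = −½ ln(1 − 2P − Q) − ¼ ln(1 − 2Q).
1 − 2P − Q = 0.742858, giving −½ ln(0.742858) = 0.148625.
1 − 2Q = 0.828572, giving −¼ ln(0.828572) = 0.047013.
d = 0.148625 + 0.047013 = 0.195638.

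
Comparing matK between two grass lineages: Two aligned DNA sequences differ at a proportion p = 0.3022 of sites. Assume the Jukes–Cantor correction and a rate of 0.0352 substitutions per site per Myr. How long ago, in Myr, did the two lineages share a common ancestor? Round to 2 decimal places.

d = −(3/4) ln(1 − 4p/3) = −0.75 ln(1 − 0.402933) = −0.75 ln(0.597067)
  = −0.75 × (-0.515726) = 0.386795 substitutions/site.
Under a molecular clock d = 2μt, so t = d/(2μ) = 0.386795 / (2 × 0.0352) = 5.49 Myr.

5.49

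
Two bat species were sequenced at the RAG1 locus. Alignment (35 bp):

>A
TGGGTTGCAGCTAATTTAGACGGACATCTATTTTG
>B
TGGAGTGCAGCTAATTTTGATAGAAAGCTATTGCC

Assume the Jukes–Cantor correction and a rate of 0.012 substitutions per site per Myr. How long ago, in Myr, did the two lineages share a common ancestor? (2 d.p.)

14.99

The sequences differ at 10 of 35 sites (4, 5, 18, 21, 22, 25, 27, 33, 34, 35), so p = 10/35 ≈ 0.285714.
d = −(3/4) ln(1 − 4p/3) = −0.75 ln(1 − 0.380952) = −0.75 ln(0.619048)
  = −0.75 × (-0.479572) = 0.359679 substitutions/site.
Under a molecular clock d = 2μt, so t = d/(2μ) = 0.359679 / (2 × 0.012) = 14.99 Myr.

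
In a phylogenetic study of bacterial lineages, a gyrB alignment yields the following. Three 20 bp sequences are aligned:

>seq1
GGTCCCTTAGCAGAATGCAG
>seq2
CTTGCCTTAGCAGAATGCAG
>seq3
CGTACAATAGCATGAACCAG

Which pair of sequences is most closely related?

seq1 and seq2

seq1–seq2: 3/20 differ, p = 0.150, d = 0.167.
seq1–seq3: 8/20 differ, p = 0.400, d = 0.572.
seq2–seq3: 8/20 differ, p = 0.400, d = 0.572.
The smallest distance is between seq1 and seq2.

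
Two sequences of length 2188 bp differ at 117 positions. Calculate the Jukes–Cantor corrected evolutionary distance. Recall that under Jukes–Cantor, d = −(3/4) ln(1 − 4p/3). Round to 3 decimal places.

0.055

p = 117/2188 ≈ 0.053473.
d = −(3/4) ln(1 − 4p/3) = −0.75 ln(1 − 0.071297) = −0.75 ln(0.928703)
  = −0.75 × (-0.073966) = 0.055475 substitutions/site.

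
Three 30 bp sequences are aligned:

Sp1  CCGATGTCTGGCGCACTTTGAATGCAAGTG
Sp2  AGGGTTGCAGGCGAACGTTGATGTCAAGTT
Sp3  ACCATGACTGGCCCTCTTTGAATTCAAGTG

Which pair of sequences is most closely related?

Sp1 and Sp3

Sp1–Sp2: 12/30 differ, p = 0.400, d = 0.572.
Sp1–Sp3: 6/30 differ, p = 0.200, d = 0.233.
Sp2–Sp3: 13/30 differ, p = 0.433, d = 0.647.
The smallest distance is between Sp1 and Sp3.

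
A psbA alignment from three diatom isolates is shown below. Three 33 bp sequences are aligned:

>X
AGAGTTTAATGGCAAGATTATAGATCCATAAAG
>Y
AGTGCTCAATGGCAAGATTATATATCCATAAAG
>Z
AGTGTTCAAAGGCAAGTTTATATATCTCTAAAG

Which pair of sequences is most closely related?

X and Y

X–Y: 4/33 differ, p = 0.121, d = 0.132.
X–Z: 7/33 differ, p = 0.212, d = 0.249.
Y–Z: 5/33 differ, p = 0.152, d = 0.169.
The smallest distance is between X and Y.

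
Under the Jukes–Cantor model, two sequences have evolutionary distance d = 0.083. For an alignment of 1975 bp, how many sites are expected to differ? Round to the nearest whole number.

Invert JC69: p = (3/4)(1 − e^(−4d/3)) = 0.75 × (1 − e^(-0.110667)) = 0.75 × (1 − 0.895237) = 0.078572.
Expected differing sites = pL ≈ 0.078572 × 1975 = 155.1797 ≈ 155.

155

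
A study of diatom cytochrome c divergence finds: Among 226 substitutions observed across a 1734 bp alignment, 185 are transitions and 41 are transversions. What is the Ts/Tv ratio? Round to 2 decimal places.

R = 185/41 = 4.512195… ≈ 4.51 (to 2 d.p.).

4.51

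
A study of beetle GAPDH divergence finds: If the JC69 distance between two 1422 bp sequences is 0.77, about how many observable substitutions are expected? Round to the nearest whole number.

Invert JC69: p = (3/4)(1 − e^(−4d/3)) = 0.75 × (1 − e^(-1.026667)) = 0.75 × (1 − 0.358199) = 0.481351.
Expected differing sites = pL ≈ 0.481351 × 1422 = 684.481122 ≈ 684.

684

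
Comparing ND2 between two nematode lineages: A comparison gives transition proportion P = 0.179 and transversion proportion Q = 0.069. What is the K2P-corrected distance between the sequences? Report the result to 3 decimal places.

0.316

Under the Kimura two-parameter model, d = −½ ln(1 − 2P − Q) − ¼ ln(1 − 2Q).
1 − 2P − Q = 0.573, giving −½ ln(0.573) = 0.278435.
1 − 2Q = 0.862, giving −¼ ln(0.862) = 0.037125.
d = 0.278435 + 0.037125 = 0.315560.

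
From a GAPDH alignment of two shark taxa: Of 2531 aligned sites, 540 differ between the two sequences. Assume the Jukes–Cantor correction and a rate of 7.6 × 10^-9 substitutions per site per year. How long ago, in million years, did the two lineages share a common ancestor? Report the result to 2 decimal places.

p = 540/2531 ≈ 0.213354.
d = −(3/4) ln(1 − 4p/3) = −0.75 ln(1 − 0.284472) = −0.75 ln(0.715528)
  = −0.75 × (-0.334735) = 0.251051 substitutions/site.
Under a molecular clock d = 2μt, so t = d/(2μ) = 0.251051 / (2 × 7.6 × 10^-9) = 16.52 million years.

16.52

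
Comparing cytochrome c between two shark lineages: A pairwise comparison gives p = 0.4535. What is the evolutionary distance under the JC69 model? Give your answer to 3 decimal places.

0.696

d = −(3/4) ln(1 − 4p/3) = −0.75 ln(1 − 0.604667) = −0.75 ln(0.395333)
  = −0.75 × (-0.928027) = 0.696020 substitutions/site.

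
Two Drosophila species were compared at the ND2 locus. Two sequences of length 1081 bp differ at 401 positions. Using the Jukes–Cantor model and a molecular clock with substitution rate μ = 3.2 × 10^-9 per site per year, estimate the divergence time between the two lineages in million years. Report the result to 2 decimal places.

p = 401/1081 ≈ 0.370953.
d = −(3/4) ln(1 − 4p/3) = −0.75 ln(1 − 0.494604) = −0.75 ln(0.505396)
  = −0.75 × (-0.682413) = 0.511810 substitutions/site.
Under a molecular clock d = 2μt, so t = d/(2μ) = 0.511810 / (2 × 3.2 × 10^-9) = 79.97 million years.

79.97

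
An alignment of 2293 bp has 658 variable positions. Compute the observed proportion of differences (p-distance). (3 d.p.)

p = 658/2293 = 0.286960… ≈ 0.287 (to 3 d.p.).

0.287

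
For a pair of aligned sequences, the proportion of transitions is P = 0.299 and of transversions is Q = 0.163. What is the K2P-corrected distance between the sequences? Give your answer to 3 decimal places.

Under the Kimura two-parameter model, d = −½ ln(1 − 2P − Q) − ¼ ln(1 − 2Q).
1 − 2P − Q = 0.239, giving −½ ln(0.239) = 0.715646.
1 − 2Q = 0.674, giving −¼ ln(0.674) = 0.098631.
d = 0.715646 + 0.098631 = 0.814277.

0.814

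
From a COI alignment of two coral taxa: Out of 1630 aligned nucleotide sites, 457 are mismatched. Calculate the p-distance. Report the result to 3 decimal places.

p = 457/1630 = 0.280368… ≈ 0.280 (to 3 d.p.).

0.280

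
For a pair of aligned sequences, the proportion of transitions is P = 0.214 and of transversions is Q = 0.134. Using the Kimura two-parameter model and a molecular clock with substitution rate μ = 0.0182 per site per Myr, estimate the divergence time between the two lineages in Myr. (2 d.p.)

13.48

Under the Kimura two-parameter model, d = −½ ln(1 − 2P − Q) − ¼ ln(1 − 2Q).
1 − 2P − Q = 0.438, giving −½ ln(0.438) = 0.412768.
1 − 2Q = 0.732, giving −¼ ln(0.732) = 0.077994.
d = 0.412768 + 0.077994 = 0.490762.
Under a molecular clock d = 2μt, so t = d/(2μ) = 0.490762 / (2 × 0.0182) = 13.48 Myr.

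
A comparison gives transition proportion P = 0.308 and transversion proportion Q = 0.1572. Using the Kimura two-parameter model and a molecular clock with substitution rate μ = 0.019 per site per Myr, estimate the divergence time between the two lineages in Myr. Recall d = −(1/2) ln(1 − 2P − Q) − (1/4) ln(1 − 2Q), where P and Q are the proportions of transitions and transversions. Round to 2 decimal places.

22.01

Under the Kimura two-parameter model, d = −½ ln(1 − 2P − Q) − ¼ ln(1 − 2Q).
1 − 2P − Q = 0.2268, giving −½ ln(0.2268) = 0.741843.
1 − 2Q = 0.6856, giving −¼ ln(0.6856) = 0.094365.
d = 0.741843 + 0.094365 = 0.836208.
Under a molecular clock d = 2μt, so t = d/(2μ) = 0.836208 / (2 × 0.019) = 22.01 Myr.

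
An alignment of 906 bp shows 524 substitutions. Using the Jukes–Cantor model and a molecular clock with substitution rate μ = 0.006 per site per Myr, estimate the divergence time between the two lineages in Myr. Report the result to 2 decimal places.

p = 524/906 ≈ 0.578366.
d = −(3/4) ln(1 − 4p/3) = −0.75 ln(1 − 0.771155) = −0.75 ln(0.228845)
  = −0.75 × (-1.474710) = 1.106033 substitutions/site.
Under a molecular clock d = 2μt, so t = d/(2μ) = 1.106033 / (2 × 0.006) = 92.17 Myr.

92.17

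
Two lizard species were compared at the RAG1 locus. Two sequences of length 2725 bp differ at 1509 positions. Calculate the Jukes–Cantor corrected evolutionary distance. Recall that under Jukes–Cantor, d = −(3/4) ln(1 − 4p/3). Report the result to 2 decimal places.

1.01

p = 1509/2725 ≈ 0.553761.
d = −(3/4) ln(1 − 4p/3) = −0.75 ln(1 − 0.738348) = −0.75 ln(0.261652)
  = −0.75 × (-1.340740) = 1.005555 substitutions/site.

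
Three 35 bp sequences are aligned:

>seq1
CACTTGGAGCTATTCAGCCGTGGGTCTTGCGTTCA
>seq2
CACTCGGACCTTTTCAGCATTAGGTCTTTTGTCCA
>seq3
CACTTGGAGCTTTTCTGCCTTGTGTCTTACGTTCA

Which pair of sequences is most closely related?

seq1 and seq3

seq1–seq2: 9/35 differ, p = 0.257, d = 0.315.
seq1–seq3: 5/35 differ, p = 0.143, d = 0.158.
seq2–seq3: 9/35 differ, p = 0.257, d = 0.315.
The smallest distance is between seq1 and seq3.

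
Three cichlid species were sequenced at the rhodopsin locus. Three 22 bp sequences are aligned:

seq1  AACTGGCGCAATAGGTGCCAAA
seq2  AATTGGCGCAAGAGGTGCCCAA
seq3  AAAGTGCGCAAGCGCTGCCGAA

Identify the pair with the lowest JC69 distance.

seq1–seq2: 3/22 differ, p = 0.136, d = 0.151.
seq1–seq3: 7/22 differ, p = 0.318, d = 0.414.
seq2–seq3: 6/22 differ, p = 0.273, d = 0.339.
The smallest distance is between seq1 and seq2.

seq1 and seq2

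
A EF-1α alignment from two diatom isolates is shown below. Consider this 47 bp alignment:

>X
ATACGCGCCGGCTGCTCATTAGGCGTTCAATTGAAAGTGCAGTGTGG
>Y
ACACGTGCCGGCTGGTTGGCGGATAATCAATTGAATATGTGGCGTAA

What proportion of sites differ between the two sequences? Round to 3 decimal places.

0.404

The sequences differ at 19 of 47 positions.
p = 19/47 = 0.404255… ≈ 0.404 (to 3 d.p.).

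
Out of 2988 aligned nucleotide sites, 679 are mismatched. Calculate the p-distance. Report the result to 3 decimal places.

0.227

p = 679/2988 = 0.227242… ≈ 0.227 (to 3 d.p.).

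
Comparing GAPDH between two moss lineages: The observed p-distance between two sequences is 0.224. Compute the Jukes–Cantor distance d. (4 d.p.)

d = −(3/4) ln(1 − 4p/3) = −0.75 ln(1 − 0.298667) = −0.75 ln(0.701333)
  = −0.75 × (-0.354772) = 0.266079 substitutions/site.

0.2661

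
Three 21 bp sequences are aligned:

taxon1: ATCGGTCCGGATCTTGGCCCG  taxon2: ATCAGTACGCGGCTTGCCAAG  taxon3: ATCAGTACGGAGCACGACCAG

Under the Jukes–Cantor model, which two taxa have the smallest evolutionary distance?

taxon1–taxon2: 8/21 differ, p = 0.381, d = 0.532.
taxon1–taxon3: 7/21 differ, p = 0.333, d = 0.441.
taxon2–taxon3: 6/21 differ, p = 0.286, d = 0.360.
The smallest distance is between taxon2 and taxon3.

taxon2 and taxon3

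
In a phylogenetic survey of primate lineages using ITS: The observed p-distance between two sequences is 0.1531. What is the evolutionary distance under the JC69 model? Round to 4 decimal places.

d = −(3/4) ln(1 − 4p/3) = −0.75 ln(1 − 0.204133) = −0.75 ln(0.795867)
  = −0.75 × (-0.228323) = 0.171242 substitutions/site.

0.1712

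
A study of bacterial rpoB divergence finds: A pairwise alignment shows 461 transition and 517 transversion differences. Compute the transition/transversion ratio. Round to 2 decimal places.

0.89

R = 461/517 = 0.891682… ≈ 0.89 (to 2 d.p.).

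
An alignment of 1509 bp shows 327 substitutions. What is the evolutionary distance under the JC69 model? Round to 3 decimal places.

0.256

p = 327/1509 ≈ 0.2167.
d = −(3/4) ln(1 − 4p/3) = −0.75 ln(1 − 0.288933) = −0.75 ln(0.711067)
  = −0.75 × (-0.340989) = 0.255742 substitutions/site.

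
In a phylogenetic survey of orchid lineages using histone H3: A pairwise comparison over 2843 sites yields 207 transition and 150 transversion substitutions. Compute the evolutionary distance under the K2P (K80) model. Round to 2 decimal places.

P = 207/2843 ≈ 0.07281 and Q = 150/2843 ≈ 0.052761.
Under the Kimura two-parameter model, d = −½ ln(1 − 2P − Q) − ¼ ln(1 − 2Q).
1 − 2P − Q = 0.801619, giving −½ ln(0.801619) = 0.110561.
1 − 2Q = 0.894478, giving −¼ ln(0.894478) = 0.027879.
d = 0.110561 + 0.027879 = 0.138440.

0.14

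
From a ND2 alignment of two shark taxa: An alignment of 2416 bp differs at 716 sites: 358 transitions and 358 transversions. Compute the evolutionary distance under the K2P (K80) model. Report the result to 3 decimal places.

0.382

P = 358/2416 ≈ 0.148179 and Q = 358/2416 ≈ 0.148179.
Under the Kimura two-parameter model, d = −½ ln(1 − 2P − Q) − ¼ ln(1 − 2Q).
1 − 2P − Q = 0.555463, giving −½ ln(0.555463) = 0.293977.
1 − 2Q = 0.703642, giving −¼ ln(0.703642) = 0.087871.
d = 0.293977 + 0.087871 = 0.381848.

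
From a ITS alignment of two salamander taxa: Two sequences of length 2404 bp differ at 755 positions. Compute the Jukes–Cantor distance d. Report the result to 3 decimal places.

p = 755/2404 ≈ 0.31406.
d = −(3/4) ln(1 − 4p/3) = −0.75 ln(1 − 0.418747) = −0.75 ln(0.581253)
  = −0.75 × (-0.542569) = 0.406927 substitutions/site.

0.407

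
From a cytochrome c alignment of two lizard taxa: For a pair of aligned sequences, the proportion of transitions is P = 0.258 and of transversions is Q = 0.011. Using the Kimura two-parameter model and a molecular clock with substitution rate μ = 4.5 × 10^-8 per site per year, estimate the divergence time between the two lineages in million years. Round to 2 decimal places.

Under the Kimura two-parameter model, d = −½ ln(1 − 2P − Q) − ¼ ln(1 − 2Q).
1 − 2P − Q = 0.473, giving −½ ln(0.473) = 0.374330.
1 − 2Q = 0.978, giving −¼ ln(0.978) = 0.005561.
d = 0.374330 + 0.005561 = 0.379891.
Under a molecular clock d = 2μt, so t = d/(2μ) = 0.379891 / (2 × 4.5 × 10^-8) = 4.22 million years.

4.22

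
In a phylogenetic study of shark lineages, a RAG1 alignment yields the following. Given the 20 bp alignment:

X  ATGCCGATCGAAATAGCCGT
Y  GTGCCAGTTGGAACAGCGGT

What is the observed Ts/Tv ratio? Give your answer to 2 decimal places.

6.00

Transitions are A↔G and C↔T; transversions are all other mismatches.
Transitions: 6. Transversions: 1.
R = 6/1 = 6.00.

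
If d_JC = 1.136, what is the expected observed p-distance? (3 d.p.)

0.585

p = (3/4)(1 − e^(−4d/3)) = 0.75 × (1 − e^(-1.514667)) = 0.75 × (1 − 0.219881) = 0.585089.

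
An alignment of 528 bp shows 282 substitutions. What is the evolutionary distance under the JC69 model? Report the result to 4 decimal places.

p = 282/528 ≈ 0.534091.
d = −(3/4) ln(1 − 4p/3) = −0.75 ln(1 − 0.712121) = −0.75 ln(0.287879)
  = −0.75 × (-1.245215) = 0.933911 substitutions/site.

0.9339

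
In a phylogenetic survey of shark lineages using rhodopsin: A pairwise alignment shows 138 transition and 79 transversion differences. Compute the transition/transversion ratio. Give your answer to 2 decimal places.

R = 138/79 = 1.746835… ≈ 1.75 (to 2 d.p.).

1.75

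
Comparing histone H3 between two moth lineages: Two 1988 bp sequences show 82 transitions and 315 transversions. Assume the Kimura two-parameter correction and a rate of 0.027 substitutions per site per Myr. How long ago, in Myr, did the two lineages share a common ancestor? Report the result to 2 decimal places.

4.32

P = 82/1988 ≈ 0.041247 and Q = 315/1988 ≈ 0.158451.
Under the Kimura two-parameter model, d = −½ ln(1 − 2P − Q) − ¼ ln(1 − 2Q).
1 − 2P − Q = 0.759055, giving −½ ln(0.759055) = 0.137841.
1 − 2Q = 0.683098, giving −¼ ln(0.683098) = 0.095279.
d = 0.137841 + 0.095279 = 0.233120.
Under a molecular clock d = 2μt, so t = d/(2μ) = 0.233120 / (2 × 0.027) = 4.32 Myr.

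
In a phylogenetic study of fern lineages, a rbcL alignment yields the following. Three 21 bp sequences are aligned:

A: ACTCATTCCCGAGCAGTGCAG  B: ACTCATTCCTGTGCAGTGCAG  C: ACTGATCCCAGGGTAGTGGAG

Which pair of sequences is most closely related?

A–B: 2/21 differ, p = 0.095, d = 0.102.
A–C: 6/21 differ, p = 0.286, d = 0.360.
B–C: 6/21 differ, p = 0.286, d = 0.360.
The smallest distance is between A and B.

A and B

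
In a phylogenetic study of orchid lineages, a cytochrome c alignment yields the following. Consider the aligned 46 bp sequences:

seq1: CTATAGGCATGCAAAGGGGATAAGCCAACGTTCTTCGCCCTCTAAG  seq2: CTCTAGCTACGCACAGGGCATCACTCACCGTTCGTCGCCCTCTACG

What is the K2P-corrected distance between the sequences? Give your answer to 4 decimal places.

Of 46 sites, 3 differences are transitions and 9 are transversions, so P = 3/46 ≈ 0.065217 and Q = 9/46 ≈ 0.195652.
Under the Kimura two-parameter model, d = −½ ln(1 − 2P − Q) − ¼ ln(1 − 2Q).
1 − 2P − Q = 0.673914, giving −½ ln(0.673914) = 0.197326.
1 − 2Q = 0.608696, giving −¼ ln(0.608696) = 0.124109.
d = 0.197326 + 0.124109 = 0.321435.

0.3214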